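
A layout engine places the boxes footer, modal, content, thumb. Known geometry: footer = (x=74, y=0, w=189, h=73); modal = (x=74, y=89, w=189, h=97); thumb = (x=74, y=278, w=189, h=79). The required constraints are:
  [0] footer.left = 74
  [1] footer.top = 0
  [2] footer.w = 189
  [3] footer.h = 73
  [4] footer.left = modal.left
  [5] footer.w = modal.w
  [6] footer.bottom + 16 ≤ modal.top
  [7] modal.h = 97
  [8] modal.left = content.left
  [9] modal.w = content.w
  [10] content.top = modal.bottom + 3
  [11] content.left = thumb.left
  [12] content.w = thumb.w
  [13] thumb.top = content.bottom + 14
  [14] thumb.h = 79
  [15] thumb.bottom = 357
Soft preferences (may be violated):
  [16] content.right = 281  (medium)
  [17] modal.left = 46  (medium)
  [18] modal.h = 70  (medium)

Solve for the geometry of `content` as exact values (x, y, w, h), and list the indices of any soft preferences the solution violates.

content = (x=74, y=189, w=189, h=75)
violated soft preferences: 16, 17, 18

1. content.x = 74  [modal.left = content.left]
2. content.w = 189  [modal.w = content.w]
3. content.y = 189  [content.top = modal.bottom + 3]
4. content.h = 75  [thumb.top = content.bottom + 14]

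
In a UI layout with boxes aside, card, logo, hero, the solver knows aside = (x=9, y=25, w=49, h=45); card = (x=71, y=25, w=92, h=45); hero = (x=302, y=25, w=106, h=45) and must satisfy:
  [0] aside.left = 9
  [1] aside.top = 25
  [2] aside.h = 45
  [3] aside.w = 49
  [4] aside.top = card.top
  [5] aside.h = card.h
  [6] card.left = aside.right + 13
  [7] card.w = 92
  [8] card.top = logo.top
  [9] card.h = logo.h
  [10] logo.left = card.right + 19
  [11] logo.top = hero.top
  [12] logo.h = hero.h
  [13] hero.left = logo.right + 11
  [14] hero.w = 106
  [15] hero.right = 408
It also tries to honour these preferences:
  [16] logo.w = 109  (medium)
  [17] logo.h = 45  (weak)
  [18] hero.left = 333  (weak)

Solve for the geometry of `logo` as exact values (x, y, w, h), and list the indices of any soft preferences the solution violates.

logo = (x=182, y=25, w=109, h=45)
violated soft preferences: 18

1. logo.y = 25  [card.top = logo.top]
2. logo.h = 45  [card.h = logo.h]
3. logo.x = 182  [logo.left = card.right + 19]
4. logo.w = 109  [hero.left = logo.right + 11]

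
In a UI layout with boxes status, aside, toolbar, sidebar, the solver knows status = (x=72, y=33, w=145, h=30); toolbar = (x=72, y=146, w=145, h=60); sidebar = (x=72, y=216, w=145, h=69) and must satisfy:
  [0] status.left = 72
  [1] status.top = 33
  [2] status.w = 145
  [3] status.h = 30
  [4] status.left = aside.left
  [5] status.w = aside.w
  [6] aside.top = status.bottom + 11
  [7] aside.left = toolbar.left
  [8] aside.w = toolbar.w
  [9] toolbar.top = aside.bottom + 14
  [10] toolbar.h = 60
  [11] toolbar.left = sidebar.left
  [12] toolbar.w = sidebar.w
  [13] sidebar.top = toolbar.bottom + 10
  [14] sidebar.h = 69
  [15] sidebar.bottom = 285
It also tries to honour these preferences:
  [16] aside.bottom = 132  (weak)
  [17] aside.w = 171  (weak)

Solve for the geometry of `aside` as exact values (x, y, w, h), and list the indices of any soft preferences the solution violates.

1. aside.x = 72  [status.left = aside.left]
2. aside.w = 145  [status.w = aside.w]
3. aside.y = 74  [aside.top = status.bottom + 11]
4. aside.h = 58  [toolbar.top = aside.bottom + 14]

aside = (x=72, y=74, w=145, h=58)
violated soft preferences: 17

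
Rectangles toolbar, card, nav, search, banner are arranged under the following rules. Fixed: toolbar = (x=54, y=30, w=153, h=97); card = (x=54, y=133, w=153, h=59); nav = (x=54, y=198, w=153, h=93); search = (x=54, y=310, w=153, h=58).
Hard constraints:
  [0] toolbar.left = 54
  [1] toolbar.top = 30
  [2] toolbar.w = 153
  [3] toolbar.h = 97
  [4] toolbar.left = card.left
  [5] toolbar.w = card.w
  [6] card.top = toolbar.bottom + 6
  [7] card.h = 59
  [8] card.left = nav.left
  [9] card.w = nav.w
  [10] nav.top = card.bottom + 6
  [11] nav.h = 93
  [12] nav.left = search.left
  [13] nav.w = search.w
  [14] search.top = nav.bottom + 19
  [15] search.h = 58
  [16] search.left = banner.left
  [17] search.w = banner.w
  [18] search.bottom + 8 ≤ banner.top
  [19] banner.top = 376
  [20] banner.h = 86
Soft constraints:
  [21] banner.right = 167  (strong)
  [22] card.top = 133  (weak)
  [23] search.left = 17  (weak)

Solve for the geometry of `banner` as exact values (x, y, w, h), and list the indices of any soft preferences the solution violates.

banner = (x=54, y=376, w=153, h=86)
violated soft preferences: 21, 23

1. banner.x = 54  [search.left = banner.left]
2. banner.w = 153  [search.w = banner.w]
3. banner.y = 376  [banner.top = 376]
4. banner.h = 86  [banner.h = 86]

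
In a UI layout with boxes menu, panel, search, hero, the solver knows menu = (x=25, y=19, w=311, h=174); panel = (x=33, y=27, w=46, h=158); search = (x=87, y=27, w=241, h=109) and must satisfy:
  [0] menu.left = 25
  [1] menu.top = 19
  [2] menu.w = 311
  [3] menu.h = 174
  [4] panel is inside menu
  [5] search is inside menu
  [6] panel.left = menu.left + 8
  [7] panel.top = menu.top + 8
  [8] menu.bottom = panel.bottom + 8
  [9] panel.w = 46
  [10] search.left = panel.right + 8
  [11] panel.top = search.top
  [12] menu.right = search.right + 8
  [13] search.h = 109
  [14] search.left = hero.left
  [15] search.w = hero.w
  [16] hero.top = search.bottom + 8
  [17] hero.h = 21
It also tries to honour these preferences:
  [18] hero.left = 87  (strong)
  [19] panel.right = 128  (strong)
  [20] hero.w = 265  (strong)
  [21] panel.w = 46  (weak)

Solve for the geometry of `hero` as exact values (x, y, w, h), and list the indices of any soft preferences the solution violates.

hero = (x=87, y=144, w=241, h=21)
violated soft preferences: 19, 20

1. hero.x = 87  [search.left = hero.left]
2. hero.w = 241  [search.w = hero.w]
3. hero.y = 144  [hero.top = search.bottom + 8]
4. hero.h = 21  [hero.h = 21]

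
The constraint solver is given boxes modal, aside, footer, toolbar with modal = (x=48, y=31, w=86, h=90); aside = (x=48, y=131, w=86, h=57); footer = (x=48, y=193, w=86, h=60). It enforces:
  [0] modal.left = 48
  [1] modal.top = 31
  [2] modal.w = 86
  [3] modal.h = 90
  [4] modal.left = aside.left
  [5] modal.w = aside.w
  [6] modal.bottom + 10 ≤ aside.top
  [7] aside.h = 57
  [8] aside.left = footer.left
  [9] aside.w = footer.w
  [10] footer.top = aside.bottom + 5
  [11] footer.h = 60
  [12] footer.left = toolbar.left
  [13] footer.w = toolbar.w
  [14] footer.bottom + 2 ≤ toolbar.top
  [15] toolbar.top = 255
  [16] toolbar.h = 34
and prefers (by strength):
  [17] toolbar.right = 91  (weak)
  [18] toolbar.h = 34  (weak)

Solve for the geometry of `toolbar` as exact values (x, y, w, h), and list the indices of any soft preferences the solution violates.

toolbar = (x=48, y=255, w=86, h=34)
violated soft preferences: 17

1. toolbar.x = 48  [footer.left = toolbar.left]
2. toolbar.w = 86  [footer.w = toolbar.w]
3. toolbar.y = 255  [toolbar.top = 255]
4. toolbar.h = 34  [toolbar.h = 34]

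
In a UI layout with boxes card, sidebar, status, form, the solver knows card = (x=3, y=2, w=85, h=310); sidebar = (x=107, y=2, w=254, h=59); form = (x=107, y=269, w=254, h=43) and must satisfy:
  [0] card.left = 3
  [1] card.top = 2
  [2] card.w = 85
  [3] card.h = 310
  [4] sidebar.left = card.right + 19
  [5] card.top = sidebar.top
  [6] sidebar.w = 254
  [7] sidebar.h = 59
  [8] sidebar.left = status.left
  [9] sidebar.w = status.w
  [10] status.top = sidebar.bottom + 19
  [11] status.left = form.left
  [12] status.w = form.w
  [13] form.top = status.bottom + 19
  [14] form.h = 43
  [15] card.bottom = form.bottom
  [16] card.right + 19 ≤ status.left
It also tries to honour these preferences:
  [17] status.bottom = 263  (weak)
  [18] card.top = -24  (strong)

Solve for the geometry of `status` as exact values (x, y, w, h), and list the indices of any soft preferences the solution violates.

1. status.x = 107  [sidebar.left = status.left]
2. status.w = 254  [sidebar.w = status.w]
3. status.y = 80  [status.top = sidebar.bottom + 19]
4. status.h = 170  [form.top = status.bottom + 19]

status = (x=107, y=80, w=254, h=170)
violated soft preferences: 17, 18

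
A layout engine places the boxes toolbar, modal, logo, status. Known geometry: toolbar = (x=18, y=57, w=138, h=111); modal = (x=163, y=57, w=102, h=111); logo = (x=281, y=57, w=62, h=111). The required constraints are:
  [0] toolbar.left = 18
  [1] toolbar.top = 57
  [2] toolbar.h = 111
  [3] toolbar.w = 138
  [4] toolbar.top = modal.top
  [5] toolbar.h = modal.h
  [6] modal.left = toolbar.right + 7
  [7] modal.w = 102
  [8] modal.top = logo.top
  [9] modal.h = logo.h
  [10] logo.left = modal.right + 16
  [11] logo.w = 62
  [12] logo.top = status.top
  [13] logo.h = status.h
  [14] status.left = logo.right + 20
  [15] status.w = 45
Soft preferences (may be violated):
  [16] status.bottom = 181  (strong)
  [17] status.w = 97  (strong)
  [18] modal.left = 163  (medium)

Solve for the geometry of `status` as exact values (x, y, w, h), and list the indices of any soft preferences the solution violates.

1. status.y = 57  [logo.top = status.top]
2. status.h = 111  [logo.h = status.h]
3. status.x = 363  [status.left = logo.right + 20]
4. status.w = 45  [status.w = 45]

status = (x=363, y=57, w=45, h=111)
violated soft preferences: 16, 17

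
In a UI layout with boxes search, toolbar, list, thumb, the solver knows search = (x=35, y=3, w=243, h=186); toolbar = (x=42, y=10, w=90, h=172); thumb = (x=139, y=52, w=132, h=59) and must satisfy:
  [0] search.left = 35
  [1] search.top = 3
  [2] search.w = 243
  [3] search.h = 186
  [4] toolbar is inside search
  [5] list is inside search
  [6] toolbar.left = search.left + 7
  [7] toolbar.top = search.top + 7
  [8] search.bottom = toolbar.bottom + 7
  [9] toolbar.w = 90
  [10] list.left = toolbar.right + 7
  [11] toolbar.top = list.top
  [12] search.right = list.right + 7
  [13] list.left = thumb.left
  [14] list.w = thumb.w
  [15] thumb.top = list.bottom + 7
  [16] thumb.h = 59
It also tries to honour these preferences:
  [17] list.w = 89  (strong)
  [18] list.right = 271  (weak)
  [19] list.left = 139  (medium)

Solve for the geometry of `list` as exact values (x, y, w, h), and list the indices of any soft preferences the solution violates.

1. list.x = 139  [list.left = toolbar.right + 7]
2. list.y = 10  [toolbar.top = list.top]
3. list.w = 132  [search.right = list.right + 7]
4. list.h = 35  [thumb.top = list.bottom + 7]

list = (x=139, y=10, w=132, h=35)
violated soft preferences: 17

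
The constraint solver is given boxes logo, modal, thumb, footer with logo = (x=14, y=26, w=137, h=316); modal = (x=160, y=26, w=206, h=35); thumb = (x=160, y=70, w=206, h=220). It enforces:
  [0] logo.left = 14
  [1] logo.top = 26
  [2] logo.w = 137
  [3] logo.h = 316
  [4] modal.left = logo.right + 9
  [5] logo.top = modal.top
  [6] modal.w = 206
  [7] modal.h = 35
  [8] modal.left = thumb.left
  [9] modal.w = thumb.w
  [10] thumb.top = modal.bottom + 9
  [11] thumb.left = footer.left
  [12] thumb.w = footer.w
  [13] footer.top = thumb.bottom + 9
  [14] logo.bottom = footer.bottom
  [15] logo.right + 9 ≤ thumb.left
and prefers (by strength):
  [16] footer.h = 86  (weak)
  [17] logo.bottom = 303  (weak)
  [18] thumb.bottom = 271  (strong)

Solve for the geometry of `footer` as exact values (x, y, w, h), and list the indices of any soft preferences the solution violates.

footer = (x=160, y=299, w=206, h=43)
violated soft preferences: 16, 17, 18

1. footer.x = 160  [thumb.left = footer.left]
2. footer.w = 206  [thumb.w = footer.w]
3. footer.y = 299  [footer.top = thumb.bottom + 9]
4. footer.h = 43  [logo.bottom = footer.bottom]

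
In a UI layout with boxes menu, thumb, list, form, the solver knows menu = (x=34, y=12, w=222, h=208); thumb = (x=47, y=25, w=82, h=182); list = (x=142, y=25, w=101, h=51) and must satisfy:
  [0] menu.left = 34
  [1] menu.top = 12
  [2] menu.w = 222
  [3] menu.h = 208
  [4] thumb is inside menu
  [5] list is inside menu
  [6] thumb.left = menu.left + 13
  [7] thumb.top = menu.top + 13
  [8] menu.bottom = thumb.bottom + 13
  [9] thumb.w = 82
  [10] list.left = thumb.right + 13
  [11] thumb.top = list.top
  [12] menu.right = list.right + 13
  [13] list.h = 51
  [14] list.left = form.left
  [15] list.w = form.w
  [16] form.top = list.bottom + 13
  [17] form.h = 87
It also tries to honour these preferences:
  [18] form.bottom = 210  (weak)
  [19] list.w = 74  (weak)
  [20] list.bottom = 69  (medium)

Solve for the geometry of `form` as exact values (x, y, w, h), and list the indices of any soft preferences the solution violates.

1. form.x = 142  [list.left = form.left]
2. form.w = 101  [list.w = form.w]
3. form.y = 89  [form.top = list.bottom + 13]
4. form.h = 87  [form.h = 87]

form = (x=142, y=89, w=101, h=87)
violated soft preferences: 18, 19, 20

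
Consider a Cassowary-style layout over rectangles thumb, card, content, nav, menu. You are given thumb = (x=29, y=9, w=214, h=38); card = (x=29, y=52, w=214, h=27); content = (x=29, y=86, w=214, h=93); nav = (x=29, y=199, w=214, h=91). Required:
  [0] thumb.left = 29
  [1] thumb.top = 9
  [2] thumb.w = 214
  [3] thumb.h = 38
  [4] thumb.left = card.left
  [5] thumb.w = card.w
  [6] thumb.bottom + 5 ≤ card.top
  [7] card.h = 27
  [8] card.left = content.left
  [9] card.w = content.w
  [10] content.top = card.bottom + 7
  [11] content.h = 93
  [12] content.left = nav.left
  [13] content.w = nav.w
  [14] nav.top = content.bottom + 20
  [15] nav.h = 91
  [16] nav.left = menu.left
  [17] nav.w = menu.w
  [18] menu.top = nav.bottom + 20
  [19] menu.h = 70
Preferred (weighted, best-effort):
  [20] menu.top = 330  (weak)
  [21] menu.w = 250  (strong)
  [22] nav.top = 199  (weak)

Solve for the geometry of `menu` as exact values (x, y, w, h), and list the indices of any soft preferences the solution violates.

menu = (x=29, y=310, w=214, h=70)
violated soft preferences: 20, 21

1. menu.x = 29  [nav.left = menu.left]
2. menu.w = 214  [nav.w = menu.w]
3. menu.y = 310  [menu.top = nav.bottom + 20]
4. menu.h = 70  [menu.h = 70]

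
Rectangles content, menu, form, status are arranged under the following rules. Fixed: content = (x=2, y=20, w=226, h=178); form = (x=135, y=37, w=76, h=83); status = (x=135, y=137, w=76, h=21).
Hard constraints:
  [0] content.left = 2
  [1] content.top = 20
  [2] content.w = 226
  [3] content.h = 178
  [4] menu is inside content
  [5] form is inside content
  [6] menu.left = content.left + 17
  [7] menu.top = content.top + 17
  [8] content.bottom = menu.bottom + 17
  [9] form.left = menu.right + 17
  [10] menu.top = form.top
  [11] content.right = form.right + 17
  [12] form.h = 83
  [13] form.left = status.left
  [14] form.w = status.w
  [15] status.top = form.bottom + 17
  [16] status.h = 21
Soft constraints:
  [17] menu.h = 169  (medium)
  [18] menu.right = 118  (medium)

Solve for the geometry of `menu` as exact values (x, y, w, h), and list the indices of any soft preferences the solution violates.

menu = (x=19, y=37, w=99, h=144)
violated soft preferences: 17

1. menu.x = 19  [menu.left = content.left + 17]
2. menu.y = 37  [menu.top = content.top + 17]
3. menu.h = 144  [content.bottom = menu.bottom + 17]
4. menu.w = 99  [form.left = menu.right + 17]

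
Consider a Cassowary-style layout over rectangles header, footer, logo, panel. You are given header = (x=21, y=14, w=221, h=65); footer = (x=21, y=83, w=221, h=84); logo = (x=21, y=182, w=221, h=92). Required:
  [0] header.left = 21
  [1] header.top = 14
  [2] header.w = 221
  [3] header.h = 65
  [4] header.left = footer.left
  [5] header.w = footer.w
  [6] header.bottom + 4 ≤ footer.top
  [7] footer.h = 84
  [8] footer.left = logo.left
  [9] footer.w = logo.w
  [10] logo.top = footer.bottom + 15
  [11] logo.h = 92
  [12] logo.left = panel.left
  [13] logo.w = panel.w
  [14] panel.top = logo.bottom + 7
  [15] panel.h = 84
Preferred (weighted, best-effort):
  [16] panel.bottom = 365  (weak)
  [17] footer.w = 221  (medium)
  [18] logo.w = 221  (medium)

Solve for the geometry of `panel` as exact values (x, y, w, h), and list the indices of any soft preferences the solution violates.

panel = (x=21, y=281, w=221, h=84)
violated soft preferences: none

1. panel.x = 21  [logo.left = panel.left]
2. panel.w = 221  [logo.w = panel.w]
3. panel.y = 281  [panel.top = logo.bottom + 7]
4. panel.h = 84  [panel.h = 84]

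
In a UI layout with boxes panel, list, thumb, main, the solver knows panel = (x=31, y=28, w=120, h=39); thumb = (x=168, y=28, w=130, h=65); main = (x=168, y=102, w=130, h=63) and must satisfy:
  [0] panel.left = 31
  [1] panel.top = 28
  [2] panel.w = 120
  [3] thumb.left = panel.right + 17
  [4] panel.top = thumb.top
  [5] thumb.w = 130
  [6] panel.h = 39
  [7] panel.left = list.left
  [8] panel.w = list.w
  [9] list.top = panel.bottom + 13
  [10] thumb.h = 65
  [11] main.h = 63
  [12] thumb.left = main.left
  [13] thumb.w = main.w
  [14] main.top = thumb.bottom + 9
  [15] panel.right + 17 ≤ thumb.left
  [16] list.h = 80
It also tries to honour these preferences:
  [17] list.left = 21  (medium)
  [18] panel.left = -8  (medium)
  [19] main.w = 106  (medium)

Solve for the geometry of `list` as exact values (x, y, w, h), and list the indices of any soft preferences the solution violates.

1. list.x = 31  [panel.left = list.left]
2. list.w = 120  [panel.w = list.w]
3. list.y = 80  [list.top = panel.bottom + 13]
4. list.h = 80  [list.h = 80]

list = (x=31, y=80, w=120, h=80)
violated soft preferences: 17, 18, 19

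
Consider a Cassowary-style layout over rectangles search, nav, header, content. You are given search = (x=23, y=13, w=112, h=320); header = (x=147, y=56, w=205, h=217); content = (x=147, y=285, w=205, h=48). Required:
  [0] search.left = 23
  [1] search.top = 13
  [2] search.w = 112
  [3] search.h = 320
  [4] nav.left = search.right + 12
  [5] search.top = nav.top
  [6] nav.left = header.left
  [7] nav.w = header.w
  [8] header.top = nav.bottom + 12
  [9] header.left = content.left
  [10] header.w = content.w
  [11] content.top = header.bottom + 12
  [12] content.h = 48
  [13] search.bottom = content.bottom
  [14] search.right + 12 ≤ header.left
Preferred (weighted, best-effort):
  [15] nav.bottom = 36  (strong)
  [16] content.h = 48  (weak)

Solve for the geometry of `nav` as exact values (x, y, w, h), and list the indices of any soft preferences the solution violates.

nav = (x=147, y=13, w=205, h=31)
violated soft preferences: 15

1. nav.x = 147  [nav.left = search.right + 12]
2. nav.y = 13  [search.top = nav.top]
3. nav.w = 205  [nav.w = header.w]
4. nav.h = 31  [header.top = nav.bottom + 12]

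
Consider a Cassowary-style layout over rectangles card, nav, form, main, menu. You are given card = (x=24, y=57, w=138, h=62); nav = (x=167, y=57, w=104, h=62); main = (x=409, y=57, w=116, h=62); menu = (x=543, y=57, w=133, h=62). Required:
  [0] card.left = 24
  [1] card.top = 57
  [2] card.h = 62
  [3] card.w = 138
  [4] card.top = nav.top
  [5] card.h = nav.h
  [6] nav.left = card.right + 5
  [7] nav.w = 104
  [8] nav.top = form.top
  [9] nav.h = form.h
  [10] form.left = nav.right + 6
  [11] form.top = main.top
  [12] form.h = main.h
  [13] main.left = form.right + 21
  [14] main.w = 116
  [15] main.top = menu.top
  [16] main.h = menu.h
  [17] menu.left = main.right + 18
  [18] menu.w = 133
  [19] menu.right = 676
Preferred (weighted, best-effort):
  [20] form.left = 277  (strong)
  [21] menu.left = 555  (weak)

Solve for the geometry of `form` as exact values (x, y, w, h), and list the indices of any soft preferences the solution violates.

form = (x=277, y=57, w=111, h=62)
violated soft preferences: 21

1. form.y = 57  [nav.top = form.top]
2. form.h = 62  [nav.h = form.h]
3. form.x = 277  [form.left = nav.right + 6]
4. form.w = 111  [main.left = form.right + 21]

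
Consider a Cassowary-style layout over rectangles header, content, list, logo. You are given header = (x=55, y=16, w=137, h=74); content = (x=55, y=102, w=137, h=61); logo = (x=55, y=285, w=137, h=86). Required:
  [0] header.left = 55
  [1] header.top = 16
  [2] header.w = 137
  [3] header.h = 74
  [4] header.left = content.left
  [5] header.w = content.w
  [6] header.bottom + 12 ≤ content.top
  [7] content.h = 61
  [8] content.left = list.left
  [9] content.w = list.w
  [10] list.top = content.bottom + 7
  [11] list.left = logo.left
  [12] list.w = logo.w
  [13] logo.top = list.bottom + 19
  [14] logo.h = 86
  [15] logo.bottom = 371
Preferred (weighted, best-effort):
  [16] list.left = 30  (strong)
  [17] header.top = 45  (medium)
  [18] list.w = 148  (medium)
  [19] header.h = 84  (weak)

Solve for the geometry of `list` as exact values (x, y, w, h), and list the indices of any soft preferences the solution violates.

1. list.x = 55  [content.left = list.left]
2. list.w = 137  [content.w = list.w]
3. list.y = 170  [list.top = content.bottom + 7]
4. list.h = 96  [logo.top = list.bottom + 19]

list = (x=55, y=170, w=137, h=96)
violated soft preferences: 16, 17, 18, 19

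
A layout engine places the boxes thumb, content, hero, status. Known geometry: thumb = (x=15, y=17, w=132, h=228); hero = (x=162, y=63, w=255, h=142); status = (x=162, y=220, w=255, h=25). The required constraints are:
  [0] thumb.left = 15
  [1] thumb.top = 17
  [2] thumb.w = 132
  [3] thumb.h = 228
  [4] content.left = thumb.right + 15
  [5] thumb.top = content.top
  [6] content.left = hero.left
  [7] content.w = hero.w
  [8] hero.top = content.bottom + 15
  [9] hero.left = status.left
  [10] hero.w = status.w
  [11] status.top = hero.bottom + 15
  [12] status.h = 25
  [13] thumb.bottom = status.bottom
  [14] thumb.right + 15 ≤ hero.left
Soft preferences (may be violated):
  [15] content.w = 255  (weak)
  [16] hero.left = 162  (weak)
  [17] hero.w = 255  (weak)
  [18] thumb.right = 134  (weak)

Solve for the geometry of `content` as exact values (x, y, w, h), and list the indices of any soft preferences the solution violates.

1. content.x = 162  [content.left = thumb.right + 15]
2. content.y = 17  [thumb.top = content.top]
3. content.w = 255  [content.w = hero.w]
4. content.h = 31  [hero.top = content.bottom + 15]

content = (x=162, y=17, w=255, h=31)
violated soft preferences: 18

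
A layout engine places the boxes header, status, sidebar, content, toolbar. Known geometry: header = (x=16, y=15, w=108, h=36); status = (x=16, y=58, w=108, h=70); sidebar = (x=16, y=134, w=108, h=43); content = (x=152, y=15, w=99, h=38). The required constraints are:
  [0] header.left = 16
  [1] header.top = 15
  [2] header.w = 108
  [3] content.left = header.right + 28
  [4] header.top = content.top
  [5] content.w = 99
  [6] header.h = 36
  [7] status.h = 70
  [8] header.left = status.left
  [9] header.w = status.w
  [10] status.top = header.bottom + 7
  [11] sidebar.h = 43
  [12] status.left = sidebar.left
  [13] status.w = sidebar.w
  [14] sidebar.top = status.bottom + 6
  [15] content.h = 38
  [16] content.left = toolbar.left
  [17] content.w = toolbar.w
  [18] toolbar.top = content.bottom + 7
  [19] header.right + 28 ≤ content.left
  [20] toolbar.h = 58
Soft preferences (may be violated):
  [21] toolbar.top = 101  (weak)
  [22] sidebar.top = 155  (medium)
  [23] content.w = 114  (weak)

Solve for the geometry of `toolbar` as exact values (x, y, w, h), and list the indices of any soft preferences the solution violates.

1. toolbar.x = 152  [content.left = toolbar.left]
2. toolbar.w = 99  [content.w = toolbar.w]
3. toolbar.y = 60  [toolbar.top = content.bottom + 7]
4. toolbar.h = 58  [toolbar.h = 58]

toolbar = (x=152, y=60, w=99, h=58)
violated soft preferences: 21, 22, 23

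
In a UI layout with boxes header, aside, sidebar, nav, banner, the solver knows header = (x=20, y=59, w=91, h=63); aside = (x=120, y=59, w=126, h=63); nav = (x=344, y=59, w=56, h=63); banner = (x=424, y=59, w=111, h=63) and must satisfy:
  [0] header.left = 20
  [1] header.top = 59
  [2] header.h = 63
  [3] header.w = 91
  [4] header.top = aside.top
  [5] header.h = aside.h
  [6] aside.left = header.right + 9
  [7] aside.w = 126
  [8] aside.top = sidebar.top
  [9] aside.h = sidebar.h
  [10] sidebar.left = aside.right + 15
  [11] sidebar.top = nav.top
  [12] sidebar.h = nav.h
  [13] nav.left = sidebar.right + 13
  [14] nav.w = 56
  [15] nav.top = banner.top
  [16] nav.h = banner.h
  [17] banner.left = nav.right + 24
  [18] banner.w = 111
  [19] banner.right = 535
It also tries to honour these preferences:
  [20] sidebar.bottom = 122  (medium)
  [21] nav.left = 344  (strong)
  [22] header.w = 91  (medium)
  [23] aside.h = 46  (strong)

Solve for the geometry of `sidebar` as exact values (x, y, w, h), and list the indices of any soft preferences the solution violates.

sidebar = (x=261, y=59, w=70, h=63)
violated soft preferences: 23

1. sidebar.y = 59  [aside.top = sidebar.top]
2. sidebar.h = 63  [aside.h = sidebar.h]
3. sidebar.x = 261  [sidebar.left = aside.right + 15]
4. sidebar.w = 70  [nav.left = sidebar.right + 13]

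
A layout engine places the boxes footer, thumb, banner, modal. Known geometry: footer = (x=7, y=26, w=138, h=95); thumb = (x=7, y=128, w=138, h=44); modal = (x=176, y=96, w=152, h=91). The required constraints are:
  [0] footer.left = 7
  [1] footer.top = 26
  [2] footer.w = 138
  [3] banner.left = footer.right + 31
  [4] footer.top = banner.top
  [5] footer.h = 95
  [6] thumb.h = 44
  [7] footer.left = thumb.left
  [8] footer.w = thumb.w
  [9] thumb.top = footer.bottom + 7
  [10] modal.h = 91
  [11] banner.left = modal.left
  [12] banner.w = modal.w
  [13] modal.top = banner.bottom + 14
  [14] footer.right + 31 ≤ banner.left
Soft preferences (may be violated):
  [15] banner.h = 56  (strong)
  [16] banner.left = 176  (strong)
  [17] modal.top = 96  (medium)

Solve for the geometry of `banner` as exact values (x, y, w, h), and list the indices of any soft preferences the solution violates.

1. banner.x = 176  [banner.left = footer.right + 31]
2. banner.y = 26  [footer.top = banner.top]
3. banner.w = 152  [banner.w = modal.w]
4. banner.h = 56  [modal.top = banner.bottom + 14]

banner = (x=176, y=26, w=152, h=56)
violated soft preferences: none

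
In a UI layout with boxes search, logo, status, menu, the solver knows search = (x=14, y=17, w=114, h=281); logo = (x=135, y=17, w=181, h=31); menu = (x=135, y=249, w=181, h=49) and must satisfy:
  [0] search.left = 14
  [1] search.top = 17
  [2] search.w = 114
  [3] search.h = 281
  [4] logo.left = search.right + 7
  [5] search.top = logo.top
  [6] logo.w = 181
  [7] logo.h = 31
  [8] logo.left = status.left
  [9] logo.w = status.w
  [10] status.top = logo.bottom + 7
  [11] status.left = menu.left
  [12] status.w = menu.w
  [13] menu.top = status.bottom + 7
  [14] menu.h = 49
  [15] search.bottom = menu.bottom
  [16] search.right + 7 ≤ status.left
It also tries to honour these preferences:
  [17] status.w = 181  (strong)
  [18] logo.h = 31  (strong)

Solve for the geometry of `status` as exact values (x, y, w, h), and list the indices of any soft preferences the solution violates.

1. status.x = 135  [logo.left = status.left]
2. status.w = 181  [logo.w = status.w]
3. status.y = 55  [status.top = logo.bottom + 7]
4. status.h = 187  [menu.top = status.bottom + 7]

status = (x=135, y=55, w=181, h=187)
violated soft preferences: none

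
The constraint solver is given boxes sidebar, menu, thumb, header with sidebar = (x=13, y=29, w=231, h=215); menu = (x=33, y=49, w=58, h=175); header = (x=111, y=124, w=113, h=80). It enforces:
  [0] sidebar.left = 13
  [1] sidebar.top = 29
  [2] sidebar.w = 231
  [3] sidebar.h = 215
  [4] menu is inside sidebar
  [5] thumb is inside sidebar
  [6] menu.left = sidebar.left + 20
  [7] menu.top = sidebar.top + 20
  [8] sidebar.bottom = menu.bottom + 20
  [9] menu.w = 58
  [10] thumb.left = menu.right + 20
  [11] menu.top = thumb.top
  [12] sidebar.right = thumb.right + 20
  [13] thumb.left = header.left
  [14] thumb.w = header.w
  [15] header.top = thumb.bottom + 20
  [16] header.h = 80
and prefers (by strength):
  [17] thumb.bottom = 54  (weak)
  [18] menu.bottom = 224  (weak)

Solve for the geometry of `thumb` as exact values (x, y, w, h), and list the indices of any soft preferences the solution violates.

1. thumb.x = 111  [thumb.left = menu.right + 20]
2. thumb.y = 49  [menu.top = thumb.top]
3. thumb.w = 113  [sidebar.right = thumb.right + 20]
4. thumb.h = 55  [header.top = thumb.bottom + 20]

thumb = (x=111, y=49, w=113, h=55)
violated soft preferences: 17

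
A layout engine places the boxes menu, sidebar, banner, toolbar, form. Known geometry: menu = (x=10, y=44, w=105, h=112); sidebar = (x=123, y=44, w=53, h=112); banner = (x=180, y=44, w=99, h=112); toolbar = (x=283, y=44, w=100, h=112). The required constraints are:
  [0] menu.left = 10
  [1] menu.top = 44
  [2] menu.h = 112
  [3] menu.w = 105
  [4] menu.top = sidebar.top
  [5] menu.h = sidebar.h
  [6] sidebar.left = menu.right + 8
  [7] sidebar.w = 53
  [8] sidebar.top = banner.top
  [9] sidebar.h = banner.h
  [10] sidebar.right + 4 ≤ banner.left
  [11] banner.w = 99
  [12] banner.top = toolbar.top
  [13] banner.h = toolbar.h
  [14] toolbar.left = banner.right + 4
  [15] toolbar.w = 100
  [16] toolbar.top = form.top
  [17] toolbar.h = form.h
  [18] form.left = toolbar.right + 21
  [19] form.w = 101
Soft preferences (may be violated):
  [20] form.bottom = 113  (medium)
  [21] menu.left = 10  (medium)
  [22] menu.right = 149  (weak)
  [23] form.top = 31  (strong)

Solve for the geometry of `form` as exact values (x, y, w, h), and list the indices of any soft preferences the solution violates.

form = (x=404, y=44, w=101, h=112)
violated soft preferences: 20, 22, 23

1. form.y = 44  [toolbar.top = form.top]
2. form.h = 112  [toolbar.h = form.h]
3. form.x = 404  [form.left = toolbar.right + 21]
4. form.w = 101  [form.w = 101]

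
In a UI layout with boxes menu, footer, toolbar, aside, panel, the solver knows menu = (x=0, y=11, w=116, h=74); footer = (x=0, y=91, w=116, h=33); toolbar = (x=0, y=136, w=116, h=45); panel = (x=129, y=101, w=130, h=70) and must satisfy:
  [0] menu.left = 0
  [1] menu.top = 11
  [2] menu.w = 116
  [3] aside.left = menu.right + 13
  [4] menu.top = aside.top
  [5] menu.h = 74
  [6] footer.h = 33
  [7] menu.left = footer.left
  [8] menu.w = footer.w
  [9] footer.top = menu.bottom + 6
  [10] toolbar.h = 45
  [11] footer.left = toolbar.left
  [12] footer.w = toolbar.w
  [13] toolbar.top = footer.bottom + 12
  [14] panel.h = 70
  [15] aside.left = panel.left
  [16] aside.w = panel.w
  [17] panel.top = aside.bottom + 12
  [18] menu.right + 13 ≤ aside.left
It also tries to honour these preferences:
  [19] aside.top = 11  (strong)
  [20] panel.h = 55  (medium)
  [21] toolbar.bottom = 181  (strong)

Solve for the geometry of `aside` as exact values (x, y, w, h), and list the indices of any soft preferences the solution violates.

1. aside.x = 129  [aside.left = menu.right + 13]
2. aside.y = 11  [menu.top = aside.top]
3. aside.w = 130  [aside.w = panel.w]
4. aside.h = 78  [panel.top = aside.bottom + 12]

aside = (x=129, y=11, w=130, h=78)
violated soft preferences: 20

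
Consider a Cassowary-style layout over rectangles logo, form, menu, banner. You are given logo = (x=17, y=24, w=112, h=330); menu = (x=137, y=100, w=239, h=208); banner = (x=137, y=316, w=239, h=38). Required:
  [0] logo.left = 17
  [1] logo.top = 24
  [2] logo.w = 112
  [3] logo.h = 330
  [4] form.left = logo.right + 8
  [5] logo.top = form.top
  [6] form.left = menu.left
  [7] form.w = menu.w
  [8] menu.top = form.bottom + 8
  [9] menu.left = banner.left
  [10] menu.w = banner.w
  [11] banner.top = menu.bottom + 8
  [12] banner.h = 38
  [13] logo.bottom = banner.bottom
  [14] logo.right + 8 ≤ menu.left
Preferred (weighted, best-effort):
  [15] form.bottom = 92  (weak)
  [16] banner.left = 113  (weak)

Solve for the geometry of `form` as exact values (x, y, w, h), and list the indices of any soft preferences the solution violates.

form = (x=137, y=24, w=239, h=68)
violated soft preferences: 16

1. form.x = 137  [form.left = logo.right + 8]
2. form.y = 24  [logo.top = form.top]
3. form.w = 239  [form.w = menu.w]
4. form.h = 68  [menu.top = form.bottom + 8]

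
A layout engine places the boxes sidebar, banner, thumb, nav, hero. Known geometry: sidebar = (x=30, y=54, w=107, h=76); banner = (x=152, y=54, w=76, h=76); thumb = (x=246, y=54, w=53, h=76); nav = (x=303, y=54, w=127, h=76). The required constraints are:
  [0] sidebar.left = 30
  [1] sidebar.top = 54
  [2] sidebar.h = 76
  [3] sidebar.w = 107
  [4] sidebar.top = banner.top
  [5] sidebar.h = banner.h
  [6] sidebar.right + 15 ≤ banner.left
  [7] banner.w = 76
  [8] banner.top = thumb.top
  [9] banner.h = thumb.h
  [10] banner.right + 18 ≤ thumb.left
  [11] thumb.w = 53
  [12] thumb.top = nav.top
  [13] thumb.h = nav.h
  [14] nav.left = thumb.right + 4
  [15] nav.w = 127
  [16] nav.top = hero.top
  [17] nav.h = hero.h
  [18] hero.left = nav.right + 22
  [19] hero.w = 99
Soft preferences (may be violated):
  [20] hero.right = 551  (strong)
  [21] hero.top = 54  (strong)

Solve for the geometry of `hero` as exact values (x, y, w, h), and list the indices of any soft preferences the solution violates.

1. hero.y = 54  [nav.top = hero.top]
2. hero.h = 76  [nav.h = hero.h]
3. hero.x = 452  [hero.left = nav.right + 22]
4. hero.w = 99  [hero.w = 99]

hero = (x=452, y=54, w=99, h=76)
violated soft preferences: none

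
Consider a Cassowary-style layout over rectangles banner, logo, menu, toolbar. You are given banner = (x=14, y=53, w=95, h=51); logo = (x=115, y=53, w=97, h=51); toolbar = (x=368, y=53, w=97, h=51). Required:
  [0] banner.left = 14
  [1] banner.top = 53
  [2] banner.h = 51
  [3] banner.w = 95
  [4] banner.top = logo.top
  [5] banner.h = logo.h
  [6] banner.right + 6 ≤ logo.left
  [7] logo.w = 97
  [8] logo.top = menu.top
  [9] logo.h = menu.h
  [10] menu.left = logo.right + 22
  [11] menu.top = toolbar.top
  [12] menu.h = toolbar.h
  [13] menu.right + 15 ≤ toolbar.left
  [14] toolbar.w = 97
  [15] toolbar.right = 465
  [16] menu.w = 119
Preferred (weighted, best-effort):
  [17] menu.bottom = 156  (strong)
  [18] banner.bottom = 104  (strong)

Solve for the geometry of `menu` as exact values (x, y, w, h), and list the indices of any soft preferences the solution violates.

menu = (x=234, y=53, w=119, h=51)
violated soft preferences: 17

1. menu.y = 53  [logo.top = menu.top]
2. menu.h = 51  [logo.h = menu.h]
3. menu.x = 234  [menu.left = logo.right + 22]
4. menu.w = 119  [menu.w = 119]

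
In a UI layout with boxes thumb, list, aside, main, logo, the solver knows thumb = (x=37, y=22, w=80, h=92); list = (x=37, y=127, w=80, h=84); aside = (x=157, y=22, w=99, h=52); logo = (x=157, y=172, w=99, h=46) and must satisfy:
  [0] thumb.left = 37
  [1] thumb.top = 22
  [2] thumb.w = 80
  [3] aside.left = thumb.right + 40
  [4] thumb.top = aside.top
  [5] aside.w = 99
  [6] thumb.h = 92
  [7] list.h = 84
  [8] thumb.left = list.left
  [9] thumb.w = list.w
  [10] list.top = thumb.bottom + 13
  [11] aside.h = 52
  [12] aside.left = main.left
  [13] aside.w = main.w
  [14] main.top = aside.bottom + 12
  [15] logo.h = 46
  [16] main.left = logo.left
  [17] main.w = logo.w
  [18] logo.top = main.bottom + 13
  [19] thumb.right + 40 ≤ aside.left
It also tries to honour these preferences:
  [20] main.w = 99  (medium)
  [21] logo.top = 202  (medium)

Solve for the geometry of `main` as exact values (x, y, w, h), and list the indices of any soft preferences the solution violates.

main = (x=157, y=86, w=99, h=73)
violated soft preferences: 21

1. main.x = 157  [aside.left = main.left]
2. main.w = 99  [aside.w = main.w]
3. main.y = 86  [main.top = aside.bottom + 12]
4. main.h = 73  [logo.top = main.bottom + 13]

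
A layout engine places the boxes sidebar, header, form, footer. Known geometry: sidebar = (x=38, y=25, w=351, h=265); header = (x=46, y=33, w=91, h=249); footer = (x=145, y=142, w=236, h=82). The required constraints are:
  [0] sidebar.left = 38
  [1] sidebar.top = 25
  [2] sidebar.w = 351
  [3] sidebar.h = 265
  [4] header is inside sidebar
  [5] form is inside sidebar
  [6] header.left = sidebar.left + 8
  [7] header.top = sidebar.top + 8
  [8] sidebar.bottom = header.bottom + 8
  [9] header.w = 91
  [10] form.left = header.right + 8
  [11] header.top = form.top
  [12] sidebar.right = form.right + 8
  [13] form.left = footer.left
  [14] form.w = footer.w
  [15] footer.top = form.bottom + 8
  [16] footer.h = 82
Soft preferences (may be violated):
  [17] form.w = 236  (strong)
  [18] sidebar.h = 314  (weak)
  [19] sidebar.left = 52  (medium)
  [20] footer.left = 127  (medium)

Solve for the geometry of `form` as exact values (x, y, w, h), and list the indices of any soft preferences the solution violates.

1. form.x = 145  [form.left = header.right + 8]
2. form.y = 33  [header.top = form.top]
3. form.w = 236  [sidebar.right = form.right + 8]
4. form.h = 101  [footer.top = form.bottom + 8]

form = (x=145, y=33, w=236, h=101)
violated soft preferences: 18, 19, 20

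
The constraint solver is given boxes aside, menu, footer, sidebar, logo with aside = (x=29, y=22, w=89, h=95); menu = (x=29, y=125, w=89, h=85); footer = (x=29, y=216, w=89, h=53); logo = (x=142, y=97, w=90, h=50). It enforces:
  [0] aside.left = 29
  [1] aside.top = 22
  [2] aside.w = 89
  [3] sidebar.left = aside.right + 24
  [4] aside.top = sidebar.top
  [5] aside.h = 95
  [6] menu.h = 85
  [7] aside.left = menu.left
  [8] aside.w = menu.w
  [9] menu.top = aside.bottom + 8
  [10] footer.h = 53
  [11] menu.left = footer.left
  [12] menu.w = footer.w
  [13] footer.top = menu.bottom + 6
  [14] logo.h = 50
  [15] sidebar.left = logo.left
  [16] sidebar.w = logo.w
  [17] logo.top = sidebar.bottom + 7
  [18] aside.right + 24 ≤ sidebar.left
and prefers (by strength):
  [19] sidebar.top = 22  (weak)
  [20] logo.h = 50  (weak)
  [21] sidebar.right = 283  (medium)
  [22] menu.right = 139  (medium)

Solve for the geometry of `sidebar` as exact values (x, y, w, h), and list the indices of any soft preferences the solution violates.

1. sidebar.x = 142  [sidebar.left = aside.right + 24]
2. sidebar.y = 22  [aside.top = sidebar.top]
3. sidebar.w = 90  [sidebar.w = logo.w]
4. sidebar.h = 68  [logo.top = sidebar.bottom + 7]

sidebar = (x=142, y=22, w=90, h=68)
violated soft preferences: 21, 22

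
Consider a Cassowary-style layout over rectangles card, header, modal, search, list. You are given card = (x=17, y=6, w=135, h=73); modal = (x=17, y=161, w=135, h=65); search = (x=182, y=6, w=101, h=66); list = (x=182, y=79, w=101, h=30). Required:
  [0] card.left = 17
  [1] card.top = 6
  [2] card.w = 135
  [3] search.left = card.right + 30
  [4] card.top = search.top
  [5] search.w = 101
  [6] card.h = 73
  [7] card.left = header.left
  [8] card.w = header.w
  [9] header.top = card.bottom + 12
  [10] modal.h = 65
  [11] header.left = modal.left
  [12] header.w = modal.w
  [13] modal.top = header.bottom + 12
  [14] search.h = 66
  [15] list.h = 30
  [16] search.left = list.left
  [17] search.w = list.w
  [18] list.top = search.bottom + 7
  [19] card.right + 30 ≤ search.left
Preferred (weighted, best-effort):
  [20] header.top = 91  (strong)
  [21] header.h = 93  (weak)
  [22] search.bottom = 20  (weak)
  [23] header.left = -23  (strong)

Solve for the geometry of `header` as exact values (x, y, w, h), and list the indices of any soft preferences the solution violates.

header = (x=17, y=91, w=135, h=58)
violated soft preferences: 21, 22, 23

1. header.x = 17  [card.left = header.left]
2. header.w = 135  [card.w = header.w]
3. header.y = 91  [header.top = card.bottom + 12]
4. header.h = 58  [modal.top = header.bottom + 12]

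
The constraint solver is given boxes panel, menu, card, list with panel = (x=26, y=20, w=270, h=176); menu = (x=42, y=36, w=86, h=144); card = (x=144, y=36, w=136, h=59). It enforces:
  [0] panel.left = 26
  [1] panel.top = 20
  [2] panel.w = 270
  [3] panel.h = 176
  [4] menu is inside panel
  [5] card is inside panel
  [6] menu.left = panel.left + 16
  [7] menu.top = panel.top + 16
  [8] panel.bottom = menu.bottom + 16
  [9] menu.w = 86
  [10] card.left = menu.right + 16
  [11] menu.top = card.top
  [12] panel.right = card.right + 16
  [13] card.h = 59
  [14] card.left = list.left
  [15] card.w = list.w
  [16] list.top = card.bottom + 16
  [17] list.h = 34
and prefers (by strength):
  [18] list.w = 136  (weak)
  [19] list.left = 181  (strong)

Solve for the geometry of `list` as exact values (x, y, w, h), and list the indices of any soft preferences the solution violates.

list = (x=144, y=111, w=136, h=34)
violated soft preferences: 19

1. list.x = 144  [card.left = list.left]
2. list.w = 136  [card.w = list.w]
3. list.y = 111  [list.top = card.bottom + 16]
4. list.h = 34  [list.h = 34]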